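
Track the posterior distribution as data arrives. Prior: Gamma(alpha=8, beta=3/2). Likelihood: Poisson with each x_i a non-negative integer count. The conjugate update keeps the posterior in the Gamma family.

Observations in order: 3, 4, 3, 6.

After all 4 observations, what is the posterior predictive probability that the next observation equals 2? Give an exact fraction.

11819679210969133313654209200/91733330193268616658399616009

obs 1: x=3 → posterior Gamma(11, 5/2)
obs 2: x=4 → posterior Gamma(15, 7/2)
obs 3: x=3 → posterior Gamma(18, 9/2)
obs 4: x=6 → posterior Gamma(24, 11/2)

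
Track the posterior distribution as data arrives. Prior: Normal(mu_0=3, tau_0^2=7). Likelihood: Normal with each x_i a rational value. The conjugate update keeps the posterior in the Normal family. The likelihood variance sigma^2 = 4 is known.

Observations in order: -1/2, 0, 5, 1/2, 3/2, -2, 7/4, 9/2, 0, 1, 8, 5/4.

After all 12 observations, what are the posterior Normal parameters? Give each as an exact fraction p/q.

mu_0=159/88, tau_0^2=7/22

obs 1: x=-1/2 → posterior Normal(17/22, 28/11)
obs 2: x=0 → posterior Normal(17/36, 14/9)
obs 3: x=5 → posterior Normal(87/50, 28/25)
obs 4: x=1/2 → posterior Normal(47/32, 7/8)
obs 5: x=3/2 → posterior Normal(115/78, 28/39)
obs 6: x=-2 → posterior Normal(87/92, 14/23)
obs 7: x=7/4 → posterior Normal(223/212, 28/53)
obs 8: x=9/2 → posterior Normal(349/240, 7/15)
obs 9: x=0 → posterior Normal(349/268, 28/67)
obs 10: x=1 → posterior Normal(377/296, 14/37)
obs 11: x=8 → posterior Normal(601/324, 28/81)
obs 12: x=5/4 → posterior Normal(159/88, 7/22)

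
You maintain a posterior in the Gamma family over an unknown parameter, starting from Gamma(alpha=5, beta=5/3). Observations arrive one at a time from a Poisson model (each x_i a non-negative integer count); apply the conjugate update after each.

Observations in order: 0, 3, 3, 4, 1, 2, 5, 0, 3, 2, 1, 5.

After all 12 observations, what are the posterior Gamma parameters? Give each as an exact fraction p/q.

alpha=34, beta=41/3

obs 1: x=0 → posterior Gamma(5, 8/3)
obs 2: x=3 → posterior Gamma(8, 11/3)
obs 3: x=3 → posterior Gamma(11, 14/3)
obs 4: x=4 → posterior Gamma(15, 17/3)
obs 5: x=1 → posterior Gamma(16, 20/3)
obs 6: x=2 → posterior Gamma(18, 23/3)
obs 7: x=5 → posterior Gamma(23, 26/3)
obs 8: x=0 → posterior Gamma(23, 29/3)
obs 9: x=3 → posterior Gamma(26, 32/3)
obs 10: x=2 → posterior Gamma(28, 35/3)
obs 11: x=1 → posterior Gamma(29, 38/3)
obs 12: x=5 → posterior Gamma(34, 41/3)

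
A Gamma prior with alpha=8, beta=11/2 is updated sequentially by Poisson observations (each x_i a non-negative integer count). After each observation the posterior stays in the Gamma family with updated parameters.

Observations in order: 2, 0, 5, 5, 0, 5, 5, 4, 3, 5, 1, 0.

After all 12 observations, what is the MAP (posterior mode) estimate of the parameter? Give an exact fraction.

12/5

obs 1: x=2 → posterior Gamma(10, 13/2)
obs 2: x=0 → posterior Gamma(10, 15/2)
obs 3: x=5 → posterior Gamma(15, 17/2)
obs 4: x=5 → posterior Gamma(20, 19/2)
obs 5: x=0 → posterior Gamma(20, 21/2)
obs 6: x=5 → posterior Gamma(25, 23/2)
obs 7: x=5 → posterior Gamma(30, 25/2)
obs 8: x=4 → posterior Gamma(34, 27/2)
obs 9: x=3 → posterior Gamma(37, 29/2)
obs 10: x=5 → posterior Gamma(42, 31/2)
obs 11: x=1 → posterior Gamma(43, 33/2)
obs 12: x=0 → posterior Gamma(43, 35/2)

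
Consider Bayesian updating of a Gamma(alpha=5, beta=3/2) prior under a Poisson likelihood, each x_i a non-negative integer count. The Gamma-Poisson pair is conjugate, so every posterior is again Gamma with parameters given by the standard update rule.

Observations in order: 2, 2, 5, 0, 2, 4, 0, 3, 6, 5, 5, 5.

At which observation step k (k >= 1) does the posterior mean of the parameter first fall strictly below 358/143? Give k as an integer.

obs 1: x=2 → posterior Gamma(7, 5/2)
obs 2: x=2 → posterior Gamma(9, 7/2)
obs 3: x=5 → posterior Gamma(14, 9/2)
obs 4: x=0 → posterior Gamma(14, 11/2)
obs 5: x=2 → posterior Gamma(16, 13/2)
obs 6: x=4 → posterior Gamma(20, 15/2)
obs 7: x=0 → posterior Gamma(20, 17/2)
obs 8: x=3 → posterior Gamma(23, 19/2)
obs 9: x=6 → posterior Gamma(29, 21/2)
obs 10: x=5 → posterior Gamma(34, 23/2)
obs 11: x=5 → posterior Gamma(39, 25/2)
obs 12: x=5 → posterior Gamma(44, 27/2)

k = 5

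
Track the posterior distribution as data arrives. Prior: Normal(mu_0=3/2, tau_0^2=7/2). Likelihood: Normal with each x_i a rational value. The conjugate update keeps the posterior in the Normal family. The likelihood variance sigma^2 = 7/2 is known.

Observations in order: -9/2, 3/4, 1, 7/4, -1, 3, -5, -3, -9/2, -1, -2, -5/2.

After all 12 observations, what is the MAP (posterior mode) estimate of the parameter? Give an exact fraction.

obs 1: x=-9/2 → posterior Normal(-3/2, 7/4)
obs 2: x=3/4 → posterior Normal(-3/4, 7/6)
obs 3: x=1 → posterior Normal(-5/16, 7/8)
obs 4: x=7/4 → posterior Normal(1/10, 7/10)
obs 5: x=-1 → posterior Normal(-1/12, 7/12)
obs 6: x=3 → posterior Normal(5/14, 1/2)
obs 7: x=-5 → posterior Normal(-5/16, 7/16)
obs 8: x=-3 → posterior Normal(-11/18, 7/18)
obs 9: x=-9/2 → posterior Normal(-1, 7/20)
obs 10: x=-1 → posterior Normal(-1, 7/22)
obs 11: x=-2 → posterior Normal(-13/12, 7/24)
obs 12: x=-5/2 → posterior Normal(-31/26, 7/26)

-31/26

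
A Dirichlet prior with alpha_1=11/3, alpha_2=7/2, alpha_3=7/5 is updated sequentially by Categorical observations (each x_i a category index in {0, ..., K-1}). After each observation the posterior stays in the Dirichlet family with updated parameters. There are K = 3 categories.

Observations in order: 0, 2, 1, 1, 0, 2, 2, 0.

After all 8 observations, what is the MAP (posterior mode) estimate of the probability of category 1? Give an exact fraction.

135/407

obs 1: x=0 → posterior Dirichlet(14/3, 7/2, 7/5)
obs 2: x=2 → posterior Dirichlet(14/3, 7/2, 12/5)
obs 3: x=1 → posterior Dirichlet(14/3, 9/2, 12/5)
obs 4: x=1 → posterior Dirichlet(14/3, 11/2, 12/5)
obs 5: x=0 → posterior Dirichlet(17/3, 11/2, 12/5)
obs 6: x=2 → posterior Dirichlet(17/3, 11/2, 17/5)
obs 7: x=2 → posterior Dirichlet(17/3, 11/2, 22/5)
obs 8: x=0 → posterior Dirichlet(20/3, 11/2, 22/5)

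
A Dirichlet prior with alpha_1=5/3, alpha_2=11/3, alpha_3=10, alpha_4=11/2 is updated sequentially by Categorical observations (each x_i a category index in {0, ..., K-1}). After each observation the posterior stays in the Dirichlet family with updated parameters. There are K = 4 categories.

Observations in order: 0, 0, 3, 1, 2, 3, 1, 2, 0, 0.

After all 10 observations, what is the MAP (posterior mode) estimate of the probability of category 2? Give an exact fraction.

obs 1: x=0 → posterior Dirichlet(8/3, 11/3, 10, 11/2)
obs 2: x=0 → posterior Dirichlet(11/3, 11/3, 10, 11/2)
obs 3: x=3 → posterior Dirichlet(11/3, 11/3, 10, 13/2)
obs 4: x=1 → posterior Dirichlet(11/3, 14/3, 10, 13/2)
obs 5: x=2 → posterior Dirichlet(11/3, 14/3, 11, 13/2)
obs 6: x=3 → posterior Dirichlet(11/3, 14/3, 11, 15/2)
obs 7: x=1 → posterior Dirichlet(11/3, 17/3, 11, 15/2)
obs 8: x=2 → posterior Dirichlet(11/3, 17/3, 12, 15/2)
obs 9: x=0 → posterior Dirichlet(14/3, 17/3, 12, 15/2)
obs 10: x=0 → posterior Dirichlet(17/3, 17/3, 12, 15/2)

66/161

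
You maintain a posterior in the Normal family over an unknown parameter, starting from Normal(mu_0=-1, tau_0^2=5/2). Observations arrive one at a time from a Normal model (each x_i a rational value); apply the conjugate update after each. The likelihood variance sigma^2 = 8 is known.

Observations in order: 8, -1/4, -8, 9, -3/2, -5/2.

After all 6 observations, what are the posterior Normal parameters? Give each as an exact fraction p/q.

obs 1: x=8 → posterior Normal(8/7, 40/21)
obs 2: x=-1/4 → posterior Normal(7/8, 20/13)
obs 3: x=-8 → posterior Normal(-69/124, 40/31)
obs 4: x=9 → posterior Normal(37/48, 10/9)
obs 5: x=-3/2 → posterior Normal(81/164, 40/41)
obs 6: x=-5/2 → posterior Normal(31/184, 20/23)

mu_0=31/184, tau_0^2=20/23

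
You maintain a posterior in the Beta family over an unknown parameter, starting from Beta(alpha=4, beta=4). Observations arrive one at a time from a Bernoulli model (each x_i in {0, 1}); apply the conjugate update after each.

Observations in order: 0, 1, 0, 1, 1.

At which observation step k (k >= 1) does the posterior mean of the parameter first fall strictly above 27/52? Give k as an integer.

obs 1: x=0 → posterior Beta(4, 5)
obs 2: x=1 → posterior Beta(5, 5)
obs 3: x=0 → posterior Beta(5, 6)
obs 4: x=1 → posterior Beta(6, 6)
obs 5: x=1 → posterior Beta(7, 6)

k = 5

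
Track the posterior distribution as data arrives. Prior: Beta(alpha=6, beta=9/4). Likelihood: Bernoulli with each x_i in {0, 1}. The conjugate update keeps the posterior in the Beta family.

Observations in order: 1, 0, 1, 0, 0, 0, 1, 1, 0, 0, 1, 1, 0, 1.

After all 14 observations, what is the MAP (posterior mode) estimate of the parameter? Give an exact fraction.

obs 1: x=1 → posterior Beta(7, 9/4)
obs 2: x=0 → posterior Beta(7, 13/4)
obs 3: x=1 → posterior Beta(8, 13/4)
obs 4: x=0 → posterior Beta(8, 17/4)
obs 5: x=0 → posterior Beta(8, 21/4)
obs 6: x=0 → posterior Beta(8, 25/4)
obs 7: x=1 → posterior Beta(9, 25/4)
obs 8: x=1 → posterior Beta(10, 25/4)
obs 9: x=0 → posterior Beta(10, 29/4)
obs 10: x=0 → posterior Beta(10, 33/4)
obs 11: x=1 → posterior Beta(11, 33/4)
obs 12: x=1 → posterior Beta(12, 33/4)
obs 13: x=0 → posterior Beta(12, 37/4)
obs 14: x=1 → posterior Beta(13, 37/4)

16/27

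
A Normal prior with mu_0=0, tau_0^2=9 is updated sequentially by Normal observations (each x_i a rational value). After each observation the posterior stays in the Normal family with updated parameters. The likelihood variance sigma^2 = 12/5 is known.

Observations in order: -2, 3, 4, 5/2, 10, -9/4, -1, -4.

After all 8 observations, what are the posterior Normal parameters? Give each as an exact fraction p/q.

obs 1: x=-2 → posterior Normal(-30/19, 36/19)
obs 2: x=3 → posterior Normal(15/34, 18/17)
obs 3: x=4 → posterior Normal(75/49, 36/49)
obs 4: x=5/2 → posterior Normal(225/128, 9/16)
obs 5: x=10 → posterior Normal(525/158, 36/79)
obs 6: x=-9/4 → posterior Normal(915/376, 18/47)
obs 7: x=-1 → posterior Normal(855/436, 36/109)
obs 8: x=-4 → posterior Normal(615/496, 9/31)

mu_0=615/496, tau_0^2=9/31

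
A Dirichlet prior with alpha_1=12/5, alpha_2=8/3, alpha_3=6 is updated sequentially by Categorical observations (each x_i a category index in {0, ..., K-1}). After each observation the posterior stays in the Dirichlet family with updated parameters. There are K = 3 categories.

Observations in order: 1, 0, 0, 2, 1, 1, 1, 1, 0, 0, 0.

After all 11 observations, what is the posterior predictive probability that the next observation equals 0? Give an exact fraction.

111/331

obs 1: x=1 → posterior Dirichlet(12/5, 11/3, 6)
obs 2: x=0 → posterior Dirichlet(17/5, 11/3, 6)
obs 3: x=0 → posterior Dirichlet(22/5, 11/3, 6)
obs 4: x=2 → posterior Dirichlet(22/5, 11/3, 7)
obs 5: x=1 → posterior Dirichlet(22/5, 14/3, 7)
obs 6: x=1 → posterior Dirichlet(22/5, 17/3, 7)
obs 7: x=1 → posterior Dirichlet(22/5, 20/3, 7)
obs 8: x=1 → posterior Dirichlet(22/5, 23/3, 7)
obs 9: x=0 → posterior Dirichlet(27/5, 23/3, 7)
obs 10: x=0 → posterior Dirichlet(32/5, 23/3, 7)
obs 11: x=0 → posterior Dirichlet(37/5, 23/3, 7)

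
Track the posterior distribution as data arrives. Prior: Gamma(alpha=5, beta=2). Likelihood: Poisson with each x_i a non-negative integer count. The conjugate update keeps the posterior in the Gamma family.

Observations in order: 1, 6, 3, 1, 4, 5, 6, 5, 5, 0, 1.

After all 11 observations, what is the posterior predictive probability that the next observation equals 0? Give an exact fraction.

61040881526285814362156628321386486455989674569/1372073885318497127491074758162987278899500548096

obs 1: x=1 → posterior Gamma(6, 3)
obs 2: x=6 → posterior Gamma(12, 4)
obs 3: x=3 → posterior Gamma(15, 5)
obs 4: x=1 → posterior Gamma(16, 6)
obs 5: x=4 → posterior Gamma(20, 7)
obs 6: x=5 → posterior Gamma(25, 8)
obs 7: x=6 → posterior Gamma(31, 9)
obs 8: x=5 → posterior Gamma(36, 10)
obs 9: x=5 → posterior Gamma(41, 11)
obs 10: x=0 → posterior Gamma(41, 12)
obs 11: x=1 → posterior Gamma(42, 13)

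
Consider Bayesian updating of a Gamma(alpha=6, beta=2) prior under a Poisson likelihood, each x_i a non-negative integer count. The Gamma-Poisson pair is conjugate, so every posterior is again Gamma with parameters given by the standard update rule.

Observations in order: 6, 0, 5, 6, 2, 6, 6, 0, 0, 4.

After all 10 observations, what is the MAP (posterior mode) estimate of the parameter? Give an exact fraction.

10/3

obs 1: x=6 → posterior Gamma(12, 3)
obs 2: x=0 → posterior Gamma(12, 4)
obs 3: x=5 → posterior Gamma(17, 5)
obs 4: x=6 → posterior Gamma(23, 6)
obs 5: x=2 → posterior Gamma(25, 7)
obs 6: x=6 → posterior Gamma(31, 8)
obs 7: x=6 → posterior Gamma(37, 9)
obs 8: x=0 → posterior Gamma(37, 10)
obs 9: x=0 → posterior Gamma(37, 11)
obs 10: x=4 → posterior Gamma(41, 12)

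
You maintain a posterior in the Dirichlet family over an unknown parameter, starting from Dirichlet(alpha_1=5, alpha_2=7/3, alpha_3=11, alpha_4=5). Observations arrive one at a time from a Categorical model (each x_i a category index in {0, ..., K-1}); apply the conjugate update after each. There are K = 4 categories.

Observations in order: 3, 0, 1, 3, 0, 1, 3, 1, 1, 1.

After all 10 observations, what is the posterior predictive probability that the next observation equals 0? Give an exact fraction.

21/100

obs 1: x=3 → posterior Dirichlet(5, 7/3, 11, 6)
obs 2: x=0 → posterior Dirichlet(6, 7/3, 11, 6)
obs 3: x=1 → posterior Dirichlet(6, 10/3, 11, 6)
obs 4: x=3 → posterior Dirichlet(6, 10/3, 11, 7)
obs 5: x=0 → posterior Dirichlet(7, 10/3, 11, 7)
obs 6: x=1 → posterior Dirichlet(7, 13/3, 11, 7)
obs 7: x=3 → posterior Dirichlet(7, 13/3, 11, 8)
obs 8: x=1 → posterior Dirichlet(7, 16/3, 11, 8)
obs 9: x=1 → posterior Dirichlet(7, 19/3, 11, 8)
obs 10: x=1 → posterior Dirichlet(7, 22/3, 11, 8)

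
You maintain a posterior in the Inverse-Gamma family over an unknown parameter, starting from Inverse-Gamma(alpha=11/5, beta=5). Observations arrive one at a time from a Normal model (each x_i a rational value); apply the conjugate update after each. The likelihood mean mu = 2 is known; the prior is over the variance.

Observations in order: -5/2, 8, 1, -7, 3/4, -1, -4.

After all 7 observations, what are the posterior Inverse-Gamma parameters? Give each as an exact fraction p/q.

obs 1: x=-5/2 → posterior Inverse-Gamma(27/10, 121/8)
obs 2: x=8 → posterior Inverse-Gamma(16/5, 265/8)
obs 3: x=1 → posterior Inverse-Gamma(37/10, 269/8)
obs 4: x=-7 → posterior Inverse-Gamma(21/5, 593/8)
obs 5: x=3/4 → posterior Inverse-Gamma(47/10, 2397/32)
obs 6: x=-1 → posterior Inverse-Gamma(26/5, 2541/32)
obs 7: x=-4 → posterior Inverse-Gamma(57/10, 3117/32)

alpha=57/10, beta=3117/32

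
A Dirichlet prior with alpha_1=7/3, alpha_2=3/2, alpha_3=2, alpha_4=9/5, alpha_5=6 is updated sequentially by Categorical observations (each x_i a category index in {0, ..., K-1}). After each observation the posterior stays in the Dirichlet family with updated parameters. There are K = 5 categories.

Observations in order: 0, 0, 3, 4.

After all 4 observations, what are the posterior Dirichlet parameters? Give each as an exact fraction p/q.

alpha_1=13/3, alpha_2=3/2, alpha_3=2, alpha_4=14/5, alpha_5=7

obs 1: x=0 → posterior Dirichlet(10/3, 3/2, 2, 9/5, 6)
obs 2: x=0 → posterior Dirichlet(13/3, 3/2, 2, 9/5, 6)
obs 3: x=3 → posterior Dirichlet(13/3, 3/2, 2, 14/5, 6)
obs 4: x=4 → posterior Dirichlet(13/3, 3/2, 2, 14/5, 7)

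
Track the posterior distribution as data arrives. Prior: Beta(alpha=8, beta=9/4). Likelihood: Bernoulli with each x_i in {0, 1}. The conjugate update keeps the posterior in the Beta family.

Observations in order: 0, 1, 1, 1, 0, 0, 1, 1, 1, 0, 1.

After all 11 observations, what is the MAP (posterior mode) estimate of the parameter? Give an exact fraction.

8/11

obs 1: x=0 → posterior Beta(8, 13/4)
obs 2: x=1 → posterior Beta(9, 13/4)
obs 3: x=1 → posterior Beta(10, 13/4)
obs 4: x=1 → posterior Beta(11, 13/4)
obs 5: x=0 → posterior Beta(11, 17/4)
obs 6: x=0 → posterior Beta(11, 21/4)
obs 7: x=1 → posterior Beta(12, 21/4)
obs 8: x=1 → posterior Beta(13, 21/4)
obs 9: x=1 → posterior Beta(14, 21/4)
obs 10: x=0 → posterior Beta(14, 25/4)
obs 11: x=1 → posterior Beta(15, 25/4)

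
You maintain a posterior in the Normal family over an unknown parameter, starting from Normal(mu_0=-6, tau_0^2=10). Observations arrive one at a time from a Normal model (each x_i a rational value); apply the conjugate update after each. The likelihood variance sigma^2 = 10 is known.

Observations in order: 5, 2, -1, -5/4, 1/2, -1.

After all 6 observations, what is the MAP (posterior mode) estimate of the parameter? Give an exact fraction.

obs 1: x=5 → posterior Normal(-1/2, 5)
obs 2: x=2 → posterior Normal(1/3, 10/3)
obs 3: x=-1 → posterior Normal(0, 5/2)
obs 4: x=-5/4 → posterior Normal(-1/4, 2)
obs 5: x=1/2 → posterior Normal(-1/8, 5/3)
obs 6: x=-1 → posterior Normal(-1/4, 10/7)

-1/4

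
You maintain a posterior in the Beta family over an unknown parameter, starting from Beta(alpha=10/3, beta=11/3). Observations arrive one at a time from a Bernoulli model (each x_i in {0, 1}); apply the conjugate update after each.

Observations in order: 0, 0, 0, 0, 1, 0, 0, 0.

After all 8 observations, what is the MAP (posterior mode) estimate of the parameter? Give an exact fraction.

obs 1: x=0 → posterior Beta(10/3, 14/3)
obs 2: x=0 → posterior Beta(10/3, 17/3)
obs 3: x=0 → posterior Beta(10/3, 20/3)
obs 4: x=0 → posterior Beta(10/3, 23/3)
obs 5: x=1 → posterior Beta(13/3, 23/3)
obs 6: x=0 → posterior Beta(13/3, 26/3)
obs 7: x=0 → posterior Beta(13/3, 29/3)
obs 8: x=0 → posterior Beta(13/3, 32/3)

10/39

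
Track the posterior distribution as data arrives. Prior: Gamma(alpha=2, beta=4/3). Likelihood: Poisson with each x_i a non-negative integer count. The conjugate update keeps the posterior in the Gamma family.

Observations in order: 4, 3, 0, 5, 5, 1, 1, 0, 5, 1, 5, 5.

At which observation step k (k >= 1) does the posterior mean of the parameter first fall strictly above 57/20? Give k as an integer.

k = 5

obs 1: x=4 → posterior Gamma(6, 7/3)
obs 2: x=3 → posterior Gamma(9, 10/3)
obs 3: x=0 → posterior Gamma(9, 13/3)
obs 4: x=5 → posterior Gamma(14, 16/3)
obs 5: x=5 → posterior Gamma(19, 19/3)
obs 6: x=1 → posterior Gamma(20, 22/3)
obs 7: x=1 → posterior Gamma(21, 25/3)
obs 8: x=0 → posterior Gamma(21, 28/3)
obs 9: x=5 → posterior Gamma(26, 31/3)
obs 10: x=1 → posterior Gamma(27, 34/3)
obs 11: x=5 → posterior Gamma(32, 37/3)
obs 12: x=5 → posterior Gamma(37, 40/3)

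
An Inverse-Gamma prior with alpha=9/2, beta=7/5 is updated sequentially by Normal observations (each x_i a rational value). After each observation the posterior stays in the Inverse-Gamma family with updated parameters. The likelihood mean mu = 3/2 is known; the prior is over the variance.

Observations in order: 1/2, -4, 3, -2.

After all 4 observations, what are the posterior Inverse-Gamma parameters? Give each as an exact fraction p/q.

alpha=13/2, beta=971/40

obs 1: x=1/2 → posterior Inverse-Gamma(5, 19/10)
obs 2: x=-4 → posterior Inverse-Gamma(11/2, 681/40)
obs 3: x=3 → posterior Inverse-Gamma(6, 363/20)
obs 4: x=-2 → posterior Inverse-Gamma(13/2, 971/40)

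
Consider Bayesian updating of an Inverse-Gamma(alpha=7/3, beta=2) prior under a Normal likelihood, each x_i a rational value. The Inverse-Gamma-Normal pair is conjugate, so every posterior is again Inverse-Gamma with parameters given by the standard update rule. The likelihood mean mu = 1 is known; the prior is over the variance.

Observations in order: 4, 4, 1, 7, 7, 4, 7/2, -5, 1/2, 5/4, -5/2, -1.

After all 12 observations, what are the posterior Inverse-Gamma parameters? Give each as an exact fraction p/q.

obs 1: x=4 → posterior Inverse-Gamma(17/6, 13/2)
obs 2: x=4 → posterior Inverse-Gamma(10/3, 11)
obs 3: x=1 → posterior Inverse-Gamma(23/6, 11)
obs 4: x=7 → posterior Inverse-Gamma(13/3, 29)
obs 5: x=7 → posterior Inverse-Gamma(29/6, 47)
obs 6: x=4 → posterior Inverse-Gamma(16/3, 103/2)
obs 7: x=7/2 → posterior Inverse-Gamma(35/6, 437/8)
obs 8: x=-5 → posterior Inverse-Gamma(19/3, 581/8)
obs 9: x=1/2 → posterior Inverse-Gamma(41/6, 291/4)
obs 10: x=5/4 → posterior Inverse-Gamma(22/3, 2329/32)
obs 11: x=-5/2 → posterior Inverse-Gamma(47/6, 2525/32)
obs 12: x=-1 → posterior Inverse-Gamma(25/3, 2589/32)

alpha=25/3, beta=2589/32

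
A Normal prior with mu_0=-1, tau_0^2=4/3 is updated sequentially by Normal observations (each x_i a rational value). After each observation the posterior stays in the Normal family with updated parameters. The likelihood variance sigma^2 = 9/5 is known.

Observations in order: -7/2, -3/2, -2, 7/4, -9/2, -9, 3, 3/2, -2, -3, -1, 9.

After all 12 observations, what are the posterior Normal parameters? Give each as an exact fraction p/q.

obs 1: x=-7/2 → posterior Normal(-97/47, 36/47)
obs 2: x=-3/2 → posterior Normal(-127/67, 36/67)
obs 3: x=-2 → posterior Normal(-167/87, 12/29)
obs 4: x=7/4 → posterior Normal(-132/107, 36/107)
obs 5: x=-9/2 → posterior Normal(-222/127, 36/127)
obs 6: x=-9 → posterior Normal(-134/49, 12/49)
obs 7: x=3 → posterior Normal(-342/167, 36/167)
obs 8: x=3/2 → posterior Normal(-312/187, 36/187)
obs 9: x=-2 → posterior Normal(-352/207, 4/23)
obs 10: x=-3 → posterior Normal(-412/227, 36/227)
obs 11: x=-1 → posterior Normal(-432/247, 36/247)
obs 12: x=9 → posterior Normal(-84/89, 12/89)

mu_0=-84/89, tau_0^2=12/89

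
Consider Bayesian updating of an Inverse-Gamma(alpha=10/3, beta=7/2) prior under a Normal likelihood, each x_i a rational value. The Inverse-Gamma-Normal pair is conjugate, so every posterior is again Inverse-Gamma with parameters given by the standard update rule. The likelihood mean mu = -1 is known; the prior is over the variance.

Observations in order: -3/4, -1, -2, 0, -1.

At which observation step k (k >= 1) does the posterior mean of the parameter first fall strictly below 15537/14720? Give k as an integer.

k = 3

obs 1: x=-3/4 → posterior Inverse-Gamma(23/6, 113/32)
obs 2: x=-1 → posterior Inverse-Gamma(13/3, 113/32)
obs 3: x=-2 → posterior Inverse-Gamma(29/6, 129/32)
obs 4: x=0 → posterior Inverse-Gamma(16/3, 145/32)
obs 5: x=-1 → posterior Inverse-Gamma(35/6, 145/32)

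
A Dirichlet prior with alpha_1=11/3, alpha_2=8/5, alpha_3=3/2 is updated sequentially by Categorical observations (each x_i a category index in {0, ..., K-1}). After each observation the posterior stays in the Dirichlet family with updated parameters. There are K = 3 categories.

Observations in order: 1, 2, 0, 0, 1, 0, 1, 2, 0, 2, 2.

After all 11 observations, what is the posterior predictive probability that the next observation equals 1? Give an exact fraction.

138/533

obs 1: x=1 → posterior Dirichlet(11/3, 13/5, 3/2)
obs 2: x=2 → posterior Dirichlet(11/3, 13/5, 5/2)
obs 3: x=0 → posterior Dirichlet(14/3, 13/5, 5/2)
obs 4: x=0 → posterior Dirichlet(17/3, 13/5, 5/2)
obs 5: x=1 → posterior Dirichlet(17/3, 18/5, 5/2)
obs 6: x=0 → posterior Dirichlet(20/3, 18/5, 5/2)
obs 7: x=1 → posterior Dirichlet(20/3, 23/5, 5/2)
obs 8: x=2 → posterior Dirichlet(20/3, 23/5, 7/2)
obs 9: x=0 → posterior Dirichlet(23/3, 23/5, 7/2)
obs 10: x=2 → posterior Dirichlet(23/3, 23/5, 9/2)
obs 11: x=2 → posterior Dirichlet(23/3, 23/5, 11/2)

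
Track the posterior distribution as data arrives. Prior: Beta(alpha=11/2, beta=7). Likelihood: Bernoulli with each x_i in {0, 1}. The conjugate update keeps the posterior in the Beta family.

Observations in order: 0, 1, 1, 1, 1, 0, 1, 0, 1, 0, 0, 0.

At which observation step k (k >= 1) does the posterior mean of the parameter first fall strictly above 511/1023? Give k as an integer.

k = 4

obs 1: x=0 → posterior Beta(11/2, 8)
obs 2: x=1 → posterior Beta(13/2, 8)
obs 3: x=1 → posterior Beta(15/2, 8)
obs 4: x=1 → posterior Beta(17/2, 8)
obs 5: x=1 → posterior Beta(19/2, 8)
obs 6: x=0 → posterior Beta(19/2, 9)
obs 7: x=1 → posterior Beta(21/2, 9)
obs 8: x=0 → posterior Beta(21/2, 10)
obs 9: x=1 → posterior Beta(23/2, 10)
obs 10: x=0 → posterior Beta(23/2, 11)
obs 11: x=0 → posterior Beta(23/2, 12)
obs 12: x=0 → posterior Beta(23/2, 13)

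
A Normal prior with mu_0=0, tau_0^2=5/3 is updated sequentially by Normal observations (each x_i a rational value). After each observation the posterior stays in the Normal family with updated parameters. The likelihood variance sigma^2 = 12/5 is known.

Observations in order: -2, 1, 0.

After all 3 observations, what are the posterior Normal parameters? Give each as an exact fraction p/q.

mu_0=-25/111, tau_0^2=20/37

obs 1: x=-2 → posterior Normal(-50/61, 60/61)
obs 2: x=1 → posterior Normal(-25/86, 30/43)
obs 3: x=0 → posterior Normal(-25/111, 20/37)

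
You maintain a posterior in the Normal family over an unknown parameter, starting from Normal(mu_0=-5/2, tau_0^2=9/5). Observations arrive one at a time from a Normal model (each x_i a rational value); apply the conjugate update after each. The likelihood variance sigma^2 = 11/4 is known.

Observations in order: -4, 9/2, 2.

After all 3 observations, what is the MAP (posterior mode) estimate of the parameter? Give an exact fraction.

obs 1: x=-4 → posterior Normal(-563/182, 99/91)
obs 2: x=9/2 → posterior Normal(-239/254, 99/127)
obs 3: x=2 → posterior Normal(-95/326, 99/163)

-95/326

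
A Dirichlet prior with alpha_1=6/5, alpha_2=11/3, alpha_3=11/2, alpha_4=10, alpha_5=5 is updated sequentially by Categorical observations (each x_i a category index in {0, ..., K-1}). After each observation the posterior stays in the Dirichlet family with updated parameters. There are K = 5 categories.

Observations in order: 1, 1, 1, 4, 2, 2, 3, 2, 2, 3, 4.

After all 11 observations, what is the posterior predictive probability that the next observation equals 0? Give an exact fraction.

36/1091

obs 1: x=1 → posterior Dirichlet(6/5, 14/3, 11/2, 10, 5)
obs 2: x=1 → posterior Dirichlet(6/5, 17/3, 11/2, 10, 5)
obs 3: x=1 → posterior Dirichlet(6/5, 20/3, 11/2, 10, 5)
obs 4: x=4 → posterior Dirichlet(6/5, 20/3, 11/2, 10, 6)
obs 5: x=2 → posterior Dirichlet(6/5, 20/3, 13/2, 10, 6)
obs 6: x=2 → posterior Dirichlet(6/5, 20/3, 15/2, 10, 6)
obs 7: x=3 → posterior Dirichlet(6/5, 20/3, 15/2, 11, 6)
obs 8: x=2 → posterior Dirichlet(6/5, 20/3, 17/2, 11, 6)
obs 9: x=2 → posterior Dirichlet(6/5, 20/3, 19/2, 11, 6)
obs 10: x=3 → posterior Dirichlet(6/5, 20/3, 19/2, 12, 6)
obs 11: x=4 → posterior Dirichlet(6/5, 20/3, 19/2, 12, 7)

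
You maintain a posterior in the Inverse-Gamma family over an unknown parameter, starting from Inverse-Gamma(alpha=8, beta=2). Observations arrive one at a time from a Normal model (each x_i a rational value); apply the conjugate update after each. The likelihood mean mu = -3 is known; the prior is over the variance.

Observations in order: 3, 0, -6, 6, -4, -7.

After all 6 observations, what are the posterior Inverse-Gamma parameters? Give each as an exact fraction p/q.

alpha=11, beta=78

obs 1: x=3 → posterior Inverse-Gamma(17/2, 20)
obs 2: x=0 → posterior Inverse-Gamma(9, 49/2)
obs 3: x=-6 → posterior Inverse-Gamma(19/2, 29)
obs 4: x=6 → posterior Inverse-Gamma(10, 139/2)
obs 5: x=-4 → posterior Inverse-Gamma(21/2, 70)
obs 6: x=-7 → posterior Inverse-Gamma(11, 78)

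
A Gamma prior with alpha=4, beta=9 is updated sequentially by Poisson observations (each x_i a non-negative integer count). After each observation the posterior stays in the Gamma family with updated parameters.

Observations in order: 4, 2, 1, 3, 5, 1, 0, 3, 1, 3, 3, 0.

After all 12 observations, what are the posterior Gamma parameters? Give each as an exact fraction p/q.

obs 1: x=4 → posterior Gamma(8, 10)
obs 2: x=2 → posterior Gamma(10, 11)
obs 3: x=1 → posterior Gamma(11, 12)
obs 4: x=3 → posterior Gamma(14, 13)
obs 5: x=5 → posterior Gamma(19, 14)
obs 6: x=1 → posterior Gamma(20, 15)
obs 7: x=0 → posterior Gamma(20, 16)
obs 8: x=3 → posterior Gamma(23, 17)
obs 9: x=1 → posterior Gamma(24, 18)
obs 10: x=3 → posterior Gamma(27, 19)
obs 11: x=3 → posterior Gamma(30, 20)
obs 12: x=0 → posterior Gamma(30, 21)

alpha=30, beta=21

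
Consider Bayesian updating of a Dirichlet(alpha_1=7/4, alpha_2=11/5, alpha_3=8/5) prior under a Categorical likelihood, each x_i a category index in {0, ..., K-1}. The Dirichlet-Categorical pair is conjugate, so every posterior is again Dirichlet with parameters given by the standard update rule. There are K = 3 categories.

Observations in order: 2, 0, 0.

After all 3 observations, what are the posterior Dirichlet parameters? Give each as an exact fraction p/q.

alpha_1=15/4, alpha_2=11/5, alpha_3=13/5

obs 1: x=2 → posterior Dirichlet(7/4, 11/5, 13/5)
obs 2: x=0 → posterior Dirichlet(11/4, 11/5, 13/5)
obs 3: x=0 → posterior Dirichlet(15/4, 11/5, 13/5)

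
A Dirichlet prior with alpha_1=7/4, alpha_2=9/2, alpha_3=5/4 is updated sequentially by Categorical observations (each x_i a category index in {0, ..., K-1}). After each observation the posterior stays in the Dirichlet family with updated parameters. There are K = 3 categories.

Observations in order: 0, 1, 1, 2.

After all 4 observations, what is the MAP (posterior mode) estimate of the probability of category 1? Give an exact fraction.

11/17

obs 1: x=0 → posterior Dirichlet(11/4, 9/2, 5/4)
obs 2: x=1 → posterior Dirichlet(11/4, 11/2, 5/4)
obs 3: x=1 → posterior Dirichlet(11/4, 13/2, 5/4)
obs 4: x=2 → posterior Dirichlet(11/4, 13/2, 9/4)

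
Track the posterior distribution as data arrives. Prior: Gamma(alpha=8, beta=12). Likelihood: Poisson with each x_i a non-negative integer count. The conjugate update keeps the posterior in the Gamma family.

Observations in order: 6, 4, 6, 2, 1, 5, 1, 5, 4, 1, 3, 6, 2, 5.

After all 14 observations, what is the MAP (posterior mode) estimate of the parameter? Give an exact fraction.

obs 1: x=6 → posterior Gamma(14, 13)
obs 2: x=4 → posterior Gamma(18, 14)
obs 3: x=6 → posterior Gamma(24, 15)
obs 4: x=2 → posterior Gamma(26, 16)
obs 5: x=1 → posterior Gamma(27, 17)
obs 6: x=5 → posterior Gamma(32, 18)
obs 7: x=1 → posterior Gamma(33, 19)
obs 8: x=5 → posterior Gamma(38, 20)
obs 9: x=4 → posterior Gamma(42, 21)
obs 10: x=1 → posterior Gamma(43, 22)
obs 11: x=3 → posterior Gamma(46, 23)
obs 12: x=6 → posterior Gamma(52, 24)
obs 13: x=2 → posterior Gamma(54, 25)
obs 14: x=5 → posterior Gamma(59, 26)

29/13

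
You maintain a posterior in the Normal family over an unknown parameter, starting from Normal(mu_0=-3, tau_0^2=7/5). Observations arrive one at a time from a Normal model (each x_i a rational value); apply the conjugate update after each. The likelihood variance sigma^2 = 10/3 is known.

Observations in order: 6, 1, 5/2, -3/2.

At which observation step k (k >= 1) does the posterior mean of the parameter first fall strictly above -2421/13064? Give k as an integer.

k = 2

obs 1: x=6 → posterior Normal(-24/71, 70/71)
obs 2: x=1 → posterior Normal(-3/92, 35/46)
obs 3: x=5/2 → posterior Normal(99/226, 70/113)
obs 4: x=-3/2 → posterior Normal(9/67, 35/67)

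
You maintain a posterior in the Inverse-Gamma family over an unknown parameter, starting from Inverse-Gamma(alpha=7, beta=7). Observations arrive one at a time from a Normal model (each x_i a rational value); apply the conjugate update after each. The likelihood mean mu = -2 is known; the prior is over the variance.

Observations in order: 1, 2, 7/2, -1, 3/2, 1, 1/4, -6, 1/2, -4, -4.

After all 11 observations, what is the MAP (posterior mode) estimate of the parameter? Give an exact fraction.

obs 1: x=1 → posterior Inverse-Gamma(15/2, 23/2)
obs 2: x=2 → posterior Inverse-Gamma(8, 39/2)
obs 3: x=7/2 → posterior Inverse-Gamma(17/2, 277/8)
obs 4: x=-1 → posterior Inverse-Gamma(9, 281/8)
obs 5: x=3/2 → posterior Inverse-Gamma(19/2, 165/4)
obs 6: x=1 → posterior Inverse-Gamma(10, 183/4)
obs 7: x=1/4 → posterior Inverse-Gamma(21/2, 1545/32)
obs 8: x=-6 → posterior Inverse-Gamma(11, 1801/32)
obs 9: x=1/2 → posterior Inverse-Gamma(23/2, 1901/32)
obs 10: x=-4 → posterior Inverse-Gamma(12, 1965/32)
obs 11: x=-4 → posterior Inverse-Gamma(25/2, 2029/32)

2029/432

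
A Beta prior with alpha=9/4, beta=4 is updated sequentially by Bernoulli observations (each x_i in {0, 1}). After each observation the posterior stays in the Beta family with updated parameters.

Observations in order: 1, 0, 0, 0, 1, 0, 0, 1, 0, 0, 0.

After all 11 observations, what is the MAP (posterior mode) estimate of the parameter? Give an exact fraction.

obs 1: x=1 → posterior Beta(13/4, 4)
obs 2: x=0 → posterior Beta(13/4, 5)
obs 3: x=0 → posterior Beta(13/4, 6)
obs 4: x=0 → posterior Beta(13/4, 7)
obs 5: x=1 → posterior Beta(17/4, 7)
obs 6: x=0 → posterior Beta(17/4, 8)
obs 7: x=0 → posterior Beta(17/4, 9)
obs 8: x=1 → posterior Beta(21/4, 9)
obs 9: x=0 → posterior Beta(21/4, 10)
obs 10: x=0 → posterior Beta(21/4, 11)
obs 11: x=0 → posterior Beta(21/4, 12)

17/61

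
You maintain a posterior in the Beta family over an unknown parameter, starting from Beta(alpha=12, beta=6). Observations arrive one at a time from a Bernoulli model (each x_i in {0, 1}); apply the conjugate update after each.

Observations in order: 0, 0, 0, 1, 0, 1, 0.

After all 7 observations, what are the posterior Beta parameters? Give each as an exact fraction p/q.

obs 1: x=0 → posterior Beta(12, 7)
obs 2: x=0 → posterior Beta(12, 8)
obs 3: x=0 → posterior Beta(12, 9)
obs 4: x=1 → posterior Beta(13, 9)
obs 5: x=0 → posterior Beta(13, 10)
obs 6: x=1 → posterior Beta(14, 10)
obs 7: x=0 → posterior Beta(14, 11)

alpha=14, beta=11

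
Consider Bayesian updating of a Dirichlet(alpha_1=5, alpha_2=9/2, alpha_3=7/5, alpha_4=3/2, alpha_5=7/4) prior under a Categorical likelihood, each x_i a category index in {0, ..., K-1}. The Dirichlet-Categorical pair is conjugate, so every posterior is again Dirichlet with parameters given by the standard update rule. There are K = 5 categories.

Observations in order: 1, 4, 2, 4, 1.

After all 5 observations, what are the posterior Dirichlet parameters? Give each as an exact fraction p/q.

obs 1: x=1 → posterior Dirichlet(5, 11/2, 7/5, 3/2, 7/4)
obs 2: x=4 → posterior Dirichlet(5, 11/2, 7/5, 3/2, 11/4)
obs 3: x=2 → posterior Dirichlet(5, 11/2, 12/5, 3/2, 11/4)
obs 4: x=4 → posterior Dirichlet(5, 11/2, 12/5, 3/2, 15/4)
obs 5: x=1 → posterior Dirichlet(5, 13/2, 12/5, 3/2, 15/4)

alpha_1=5, alpha_2=13/2, alpha_3=12/5, alpha_4=3/2, alpha_5=15/4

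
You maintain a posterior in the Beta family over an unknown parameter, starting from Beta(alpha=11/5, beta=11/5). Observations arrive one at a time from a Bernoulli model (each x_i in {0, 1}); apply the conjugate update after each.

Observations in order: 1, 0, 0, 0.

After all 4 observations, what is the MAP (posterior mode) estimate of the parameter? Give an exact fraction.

11/32

obs 1: x=1 → posterior Beta(16/5, 11/5)
obs 2: x=0 → posterior Beta(16/5, 16/5)
obs 3: x=0 → posterior Beta(16/5, 21/5)
obs 4: x=0 → posterior Beta(16/5, 26/5)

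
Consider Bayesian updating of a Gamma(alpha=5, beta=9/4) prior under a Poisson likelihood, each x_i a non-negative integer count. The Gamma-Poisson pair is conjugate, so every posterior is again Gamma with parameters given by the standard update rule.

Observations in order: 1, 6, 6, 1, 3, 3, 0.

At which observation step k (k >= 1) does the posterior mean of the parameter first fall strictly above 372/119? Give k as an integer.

k = 3

obs 1: x=1 → posterior Gamma(6, 13/4)
obs 2: x=6 → posterior Gamma(12, 17/4)
obs 3: x=6 → posterior Gamma(18, 21/4)
obs 4: x=1 → posterior Gamma(19, 25/4)
obs 5: x=3 → posterior Gamma(22, 29/4)
obs 6: x=3 → posterior Gamma(25, 33/4)
obs 7: x=0 → posterior Gamma(25, 37/4)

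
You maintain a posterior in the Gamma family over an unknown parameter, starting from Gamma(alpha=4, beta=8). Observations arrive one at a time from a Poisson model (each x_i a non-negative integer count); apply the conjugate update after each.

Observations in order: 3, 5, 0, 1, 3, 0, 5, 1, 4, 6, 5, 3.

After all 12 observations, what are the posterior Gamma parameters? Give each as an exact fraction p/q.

obs 1: x=3 → posterior Gamma(7, 9)
obs 2: x=5 → posterior Gamma(12, 10)
obs 3: x=0 → posterior Gamma(12, 11)
obs 4: x=1 → posterior Gamma(13, 12)
obs 5: x=3 → posterior Gamma(16, 13)
obs 6: x=0 → posterior Gamma(16, 14)
obs 7: x=5 → posterior Gamma(21, 15)
obs 8: x=1 → posterior Gamma(22, 16)
obs 9: x=4 → posterior Gamma(26, 17)
obs 10: x=6 → posterior Gamma(32, 18)
obs 11: x=5 → posterior Gamma(37, 19)
obs 12: x=3 → posterior Gamma(40, 20)

alpha=40, beta=20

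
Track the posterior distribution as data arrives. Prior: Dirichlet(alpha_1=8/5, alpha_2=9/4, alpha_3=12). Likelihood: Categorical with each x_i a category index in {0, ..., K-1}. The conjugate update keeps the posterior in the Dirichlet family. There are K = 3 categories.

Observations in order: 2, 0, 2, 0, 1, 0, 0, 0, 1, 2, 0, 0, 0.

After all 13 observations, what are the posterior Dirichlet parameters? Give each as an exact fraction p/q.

alpha_1=48/5, alpha_2=17/4, alpha_3=15

obs 1: x=2 → posterior Dirichlet(8/5, 9/4, 13)
obs 2: x=0 → posterior Dirichlet(13/5, 9/4, 13)
obs 3: x=2 → posterior Dirichlet(13/5, 9/4, 14)
obs 4: x=0 → posterior Dirichlet(18/5, 9/4, 14)
obs 5: x=1 → posterior Dirichlet(18/5, 13/4, 14)
obs 6: x=0 → posterior Dirichlet(23/5, 13/4, 14)
obs 7: x=0 → posterior Dirichlet(28/5, 13/4, 14)
obs 8: x=0 → posterior Dirichlet(33/5, 13/4, 14)
obs 9: x=1 → posterior Dirichlet(33/5, 17/4, 14)
obs 10: x=2 → posterior Dirichlet(33/5, 17/4, 15)
obs 11: x=0 → posterior Dirichlet(38/5, 17/4, 15)
obs 12: x=0 → posterior Dirichlet(43/5, 17/4, 15)
obs 13: x=0 → posterior Dirichlet(48/5, 17/4, 15)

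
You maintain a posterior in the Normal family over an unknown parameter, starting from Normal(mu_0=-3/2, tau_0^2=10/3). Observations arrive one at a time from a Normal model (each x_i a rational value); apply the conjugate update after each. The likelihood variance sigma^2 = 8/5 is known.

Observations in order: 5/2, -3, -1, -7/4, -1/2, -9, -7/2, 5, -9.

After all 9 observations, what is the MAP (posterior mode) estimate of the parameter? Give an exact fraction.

obs 1: x=5/2 → posterior Normal(89/74, 40/37)
obs 2: x=-3 → posterior Normal(-61/124, 20/31)
obs 3: x=-1 → posterior Normal(-37/58, 40/87)
obs 4: x=-7/4 → posterior Normal(-397/448, 5/14)
obs 5: x=-1/2 → posterior Normal(-447/548, 40/137)
obs 6: x=-9 → posterior Normal(-449/216, 20/81)
obs 7: x=-7/2 → posterior Normal(-1697/748, 40/187)
obs 8: x=5 → posterior Normal(-1197/848, 10/53)
obs 9: x=-9 → posterior Normal(-699/316, 40/237)

-699/316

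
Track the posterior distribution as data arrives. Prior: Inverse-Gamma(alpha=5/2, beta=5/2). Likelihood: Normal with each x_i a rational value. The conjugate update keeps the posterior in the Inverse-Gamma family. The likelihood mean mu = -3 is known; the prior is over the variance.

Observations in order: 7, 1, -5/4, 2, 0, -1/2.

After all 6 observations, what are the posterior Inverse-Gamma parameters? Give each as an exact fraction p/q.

alpha=11/2, beta=2629/32

obs 1: x=7 → posterior Inverse-Gamma(3, 105/2)
obs 2: x=1 → posterior Inverse-Gamma(7/2, 121/2)
obs 3: x=-5/4 → posterior Inverse-Gamma(4, 1985/32)
obs 4: x=2 → posterior Inverse-Gamma(9/2, 2385/32)
obs 5: x=0 → posterior Inverse-Gamma(5, 2529/32)
obs 6: x=-1/2 → posterior Inverse-Gamma(11/2, 2629/32)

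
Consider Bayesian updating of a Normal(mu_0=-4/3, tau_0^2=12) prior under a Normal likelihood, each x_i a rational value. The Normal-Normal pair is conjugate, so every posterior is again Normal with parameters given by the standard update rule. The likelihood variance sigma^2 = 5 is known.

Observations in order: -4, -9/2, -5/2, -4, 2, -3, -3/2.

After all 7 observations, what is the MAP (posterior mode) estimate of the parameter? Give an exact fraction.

-650/267

obs 1: x=-4 → posterior Normal(-164/51, 60/17)
obs 2: x=-9/2 → posterior Normal(-326/87, 60/29)
obs 3: x=-5/2 → posterior Normal(-416/123, 60/41)
obs 4: x=-4 → posterior Normal(-560/159, 60/53)
obs 5: x=2 → posterior Normal(-488/195, 12/13)
obs 6: x=-3 → posterior Normal(-596/231, 60/77)
obs 7: x=-3/2 → posterior Normal(-650/267, 60/89)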